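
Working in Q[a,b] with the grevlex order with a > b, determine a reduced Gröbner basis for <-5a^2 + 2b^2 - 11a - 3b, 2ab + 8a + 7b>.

G = {b^3 + 5/2b^2 - 35a - 139/8b, a^2 - 2/5b^2 + 11/5a + 3/5b, ab + 4a + 7/2b}

f_1 = -5a^2 + 2b^2 - 11a - 3b, LT = a^2.
f_2 = 2ab + 8a + 7b, LT = ab.

S(f_1,f_2): lcm = a^2b. S = -2/5b^3 - 4a^2 - 13/10ab + 3/5b^2.
  leading term b^3: no divisor's leading term divides it; move -2/5b^3 to the remainder.
  leading term a^2: subtract (4/5)·f_1 from -4a^2 - 13/10ab + 3/5b^2 → -13/10ab - b^2 + 44/5a + 12/5b
  leading term ab: subtract (-13/20)·f_2 from -13/10ab - b^2 + 44/5a + 12/5b → -b^2 + 14a + 139/20b
  leading term b^2: no divisor's leading term divides it; move -b^2 to the remainder.
  leading term a: no divisor's leading term divides it; move 14a to the remainder.
  leading term b: no divisor's leading term divides it; move 139/20b to the remainder.
  remainder -2/5b^3 - b^2 + 14a + 139/20b ≠ 0; add g_3 = -2/5b^3 - b^2 + 14a + 139/20b to the basis.

S(f_1,g_3): leading monomials are coprime, so the S-polynomial reduces to 0 (Buchberger's first criterion).
S(f_2,g_3): lcm = ab^3. S = 3/2ab^2 + 7/2b^3 + 35a^2 + 139/8ab.
  leading term ab^2: subtract (3/4b)·f_2 from 3/2ab^2 + 7/2b^3 + 35a^2 + 139/8ab → 7/2b^3 + 35a^2 + 91/8ab - 21/4b^2
  leading term b^3: subtract (-35/4)·g_3 from 7/2b^3 + 35a^2 + 91/8ab - 21/4b^2 → 35a^2 + 91/8ab - 14b^2 + 245/2a + 973/16b
  leading term a^2: subtract (-7)·f_1 from 35a^2 + 91/8ab - 14b^2 + 245/2a + 973/16b → 91/8ab + 91/2a + 637/16b
  leading term ab: subtract (91/16)·f_2 from 91/8ab + 91/2a + 637/16b → 0
  remainder 0.

Every S-polynomial of the final basis reduces to 0, so we have a Gröbner basis.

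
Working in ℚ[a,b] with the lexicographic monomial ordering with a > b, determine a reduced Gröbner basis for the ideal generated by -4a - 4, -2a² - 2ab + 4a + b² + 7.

f_1 = -4a - 4, LT = a.
f_2 = -2a² - 2ab + 4a + b² + 7, LT = a².

S(f_1,f_2): lcm = a². S = -ab + 3a + ½b² + 7/2.
  leading term ab: subtract (¼b)·f_1 from -ab + 3a + ½b² + 7/2 → 3a + ½b² + b + 7/2
  leading term a: subtract (-¾)·f_1 from 3a + ½b² + b + 7/2 → ½b² + b + ½
  leading term b²: no divisor's leading term divides it; move ½b² to the remainder.
  leading term b: no divisor's leading term divides it; move b to the remainder.
  leading term 1: no divisor's leading term divides it; move ½ to the remainder.
  remainder ½b² + b + ½ ≠ 0; add g_3 = ½b² + b + ½ to the basis.

The other S-polynomials (S(f_1,g_3), S(f_2,g_3)) all reduce to 0 modulo the current basis, so we have a Gröbner basis.
Inter-reduce: drop elements whose leading term is divisible by another's, tail-reduce, and make monic.

G = {a + 1, b² + 2b + 1}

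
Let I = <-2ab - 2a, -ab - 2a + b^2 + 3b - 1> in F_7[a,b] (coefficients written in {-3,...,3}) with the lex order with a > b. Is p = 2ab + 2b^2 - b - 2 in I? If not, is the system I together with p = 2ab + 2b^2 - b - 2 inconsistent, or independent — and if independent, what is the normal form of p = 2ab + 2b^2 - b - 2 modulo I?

2ab + 2b^2 - b - 2 lies in I (it reduces to 0).

First compute the reduced Gröbner basis of I by Buchberger's algorithm.
f_1 = -2ab - 2a, LT = ab.
f_2 = -ab - 2a + b^2 + 3b - 1, LT = ab.

S(f_1,f_2): lcm = ab. S = -a + b^2 + 3b - 1.
  reduce S modulo (f_1, f_2):
  remainder -a + b^2 + 3b - 1 ≠ 0; add h_3 = -a + b^2 + 3b - 1 to the basis.

S(f_1,h_3): lcm = ab. S = a + b^3 + 3b^2 - b.
  reduce S modulo (f_1, f_2, h_3):
  remainder b^3 - 3b^2 + 2b - 1 ≠ 0; add h_4 = b^3 - 3b^2 + 2b - 1 to the basis.

The other S-polynomials (S(f_2,h_3), S(f_1,h_4), S(f_2,h_4), S(h_3,h_4)) all reduce to 0 modulo the current basis, so we have a Gröbner basis.
Inter-reduce: drop elements whose leading term is divisible by another's, tail-reduce, and make monic.
Reduced Gröbner basis: {a - b^2 - 3b + 1, b^3 - 3b^2 + 2b - 1}.
Label its elements g_1 = a - b^2 - 3b + 1, g_2 = b^3 - 3b^2 + 2b - 1.

Reduce p = 2ab + 2b^2 - b - 2 modulo G:
  leading term ab: subtract (2b)·g_1 from 2ab + 2b^2 - b - 2 → 2b^3 + b^2 - 3b - 2
  leading term b^3: subtract (2)·g_2 from 2b^3 + b^2 - 3b - 2 → 0
  normal form = 0.
Since the normal form is 0, p ∈ I.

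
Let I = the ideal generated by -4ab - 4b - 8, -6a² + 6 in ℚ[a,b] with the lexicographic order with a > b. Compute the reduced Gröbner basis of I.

G = {a - 1, b + 1}

f_1 = -4ab - 4b - 8, LT = ab.
f_2 = -6a² + 6, LT = a².

S(f_1,f_2): lcm = a²b. S = ab + 2a + b.
  reduce S modulo (f_1, f_2):
  remainder 2a - 2 ≠ 0; add g_3 = 2a - 2 to the basis.

S(f_1,g_3): lcm = ab. S = 2b + 2.
  reduce S modulo (f_1, f_2, g_3):
  remainder 2b + 2 ≠ 0; add g_4 = 2b + 2 to the basis.

The other S-polynomials (S(f_2,g_3), S(f_1,g_4), S(f_2,g_4), S(g_3,g_4)) all reduce to 0 modulo the current basis, so we have a Gröbner basis.
Inter-reduce: drop elements whose leading term is divisible by another's, tail-reduce, and make monic.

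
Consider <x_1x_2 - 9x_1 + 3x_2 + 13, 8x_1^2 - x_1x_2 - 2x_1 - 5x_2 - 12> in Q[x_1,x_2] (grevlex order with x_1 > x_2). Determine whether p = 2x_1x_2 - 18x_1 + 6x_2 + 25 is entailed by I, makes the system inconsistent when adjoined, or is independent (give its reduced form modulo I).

Adjoining 2x_1x_2 - 18x_1 + 6x_2 + 25 makes the ideal the whole ring: the system is inconsistent.

First compute the reduced Gröbner basis of I by Buchberger's algorithm.
f_1 = x_1x_2 - 9x_1 + 3x_2 + 13, LT = x_1x_2.
f_2 = 8x_1^2 - x_1x_2 - 2x_1 - 5x_2 - 12, LT = x_1^2.

S(f_1,f_2): lcm = x_1^2x_2. S = 1/8x_1x_2^2 - 9x_1^2 + 13/4x_1x_2 + 5/8x_2^2 + 13x_1 + 3/2x_2.
  leading term x_1x_2^2: subtract (1/8x_2)·f_1 from 1/8x_1x_2^2 - 9x_1^2 + 13/4x_1x_2 + 5/8x_2^2 + 13x_1 + 3/2x_2 → -9x_1^2 + 35/8x_1x_2 + 1/4x_2^2 + 13x_1 - 1/8x_2
  leading term x_1^2: subtract (-9/8)·f_2 from -9x_1^2 + 35/8x_1x_2 + 1/4x_2^2 + 13x_1 - 1/8x_2 → 13/4x_1x_2 + 1/4x_2^2 + 43/4x_1 - 23/4x_2 - 27/2
  leading term x_1x_2: subtract (13/4)·f_1 from 13/4x_1x_2 + 1/4x_2^2 + 43/4x_1 - 23/4x_2 - 27/2 → 1/4x_2^2 + 40x_1 - 31/2x_2 - 223/4
  leading term x_2^2: no divisor's leading term divides it; move 1/4x_2^2 to the remainder.
  leading term x_1: no divisor's leading term divides it; move 40x_1 to the remainder.
  leading term x_2: no divisor's leading term divides it; move -31/2x_2 to the remainder.
  leading term 1: no divisor's leading term divides it; move -223/4 to the remainder.
  remainder 1/4x_2^2 + 40x_1 - 31/2x_2 - 223/4 ≠ 0; add h_3 = 1/4x_2^2 + 40x_1 - 31/2x_2 - 223/4 to the basis.

The other S-polynomials (S(f_1,h_3), S(f_2,h_3)) all reduce to 0 modulo the current basis, so we have a Gröbner basis.
Inter-reduce: drop elements whose leading term is divisible by another's, tail-reduce, and make monic.
Reduced Gröbner basis: {x_1^2 - 11/8x_1 - 1/4x_2 + 1/8, x_1x_2 - 9x_1 + 3x_2 + 13, x_2^2 + 160x_1 - 62x_2 - 223}.
Label its elements g_1 = x_1^2 - 11/8x_1 - 1/4x_2 + 1/8, g_2 = x_1x_2 - 9x_1 + 3x_2 + 13, g_3 = x_2^2 + 160x_1 - 62x_2 - 223.

Reduce p = 2x_1x_2 - 18x_1 + 6x_2 + 25 modulo G:
  leading term x_1x_2: subtract (2)·g_2 from 2x_1x_2 - 18x_1 + 6x_2 + 25 → -1
  leading term 1: no divisor's leading term divides it; move -1 to the remainder.
  normal form = -1.
The normal form is nonzero, so p ∉ I. Since p minus its normal form lies in I, I + (p) = I + (r) where r = -1; decide whether this ideal is the whole ring.
Here r = -1 is a nonzero constant, hence a unit: 1 ∈ I + (p), the Gröbner basis of I + (p) is {1}, and the enlarged system has no common solution — adjoining p is inconsistent.

Ideal membership is decidable via reduction modulo a Gröbner basis.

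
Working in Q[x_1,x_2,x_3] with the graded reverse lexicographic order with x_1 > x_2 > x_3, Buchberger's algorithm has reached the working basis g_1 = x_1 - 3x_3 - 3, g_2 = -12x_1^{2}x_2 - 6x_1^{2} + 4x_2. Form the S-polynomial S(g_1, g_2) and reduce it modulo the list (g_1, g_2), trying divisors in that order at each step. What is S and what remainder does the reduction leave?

S(g_1, g_2) = -3x_1x_2x_3 - \tfrac{1}{2}x_1^{2} - 3x_1x_2 + \tfrac{1}{3}x_2; remainder on division = -9x_2x_3^{2} - 18x_2x_3 - \tfrac{9}{2}x_3^{2} - \tfrac{26}{3}x_2 - 9x_3 - \tfrac{9}{2}.

lcm(LM(g_1), LM(g_2)) = x_1^{2}x_2.
S = (lcm/LT(g_1))·g_1 − (lcm/LT(g_2))·g_2 = -3x_1x_2x_3 - \tfrac{1}{2}x_1^{2} - 3x_1x_2 + \tfrac{1}{3}x_2.
Reduce S modulo (g_1, g_2) in that order:
  leading term x_1x_2x_3: subtract (-3x_2x_3)·g_1 from -3x_1x_2x_3 - \tfrac{1}{2}x_1^{2} - 3x_1x_2 + \tfrac{1}{3}x_2 → -9x_2x_3^{2} - \tfrac{1}{2}x_1^{2} - 3x_1x_2 - 9x_2x_3 + \tfrac{1}{3}x_2
  leading term x_2x_3^{2}: no divisor's leading term divides it; move -9x_2x_3^{2} to the remainder.
  leading term x_1^{2}: subtract (-\tfrac{1}{2}x_1)·g_1 from -\tfrac{1}{2}x_1^{2} - 3x_1x_2 - 9x_2x_3 + \tfrac{1}{3}x_2 → -3x_1x_2 - \tfrac{3}{2}x_1x_3 - 9x_2x_3 - \tfrac{3}{2}x_1 + \tfrac{1}{3}x_2
  leading term x_1x_2: subtract (-3x_2)·g_1 from -3x_1x_2 - \tfrac{3}{2}x_1x_3 - 9x_2x_3 - \tfrac{3}{2}x_1 + \tfrac{1}{3}x_2 → -\tfrac{3}{2}x_1x_3 - 18x_2x_3 - \tfrac{3}{2}x_1 - \tfrac{26}{3}x_2
  leading term x_1x_3: subtract (-\tfrac{3}{2}x_3)·g_1 from -\tfrac{3}{2}x_1x_3 - 18x_2x_3 - \tfrac{3}{2}x_1 - \tfrac{26}{3}x_2 → -18x_2x_3 - \tfrac{9}{2}x_3^{2} - \tfrac{3}{2}x_1 - \tfrac{26}{3}x_2 - \tfrac{9}{2}x_3
  leading term x_2x_3: no divisor's leading term divides it; move -18x_2x_3 to the remainder.
  leading term x_3^{2}: no divisor's leading term divides it; move -\tfrac{9}{2}x_3^{2} to the remainder.
  leading term x_1: subtract (-\tfrac{3}{2})·g_1 from -\tfrac{3}{2}x_1 - \tfrac{26}{3}x_2 - \tfrac{9}{2}x_3 → -\tfrac{26}{3}x_2 - 9x_3 - \tfrac{9}{2}
  leading term x_2: no divisor's leading term divides it; move -\tfrac{26}{3}x_2 to the remainder.
  leading term x_3: no divisor's leading term divides it; move -9x_3 to the remainder.
  leading term 1: no divisor's leading term divides it; move -\tfrac{9}{2} to the remainder.
The remainder -9x_2x_3^{2} - 18x_2x_3 - \tfrac{9}{2}x_3^{2} - \tfrac{26}{3}x_2 - 9x_3 - \tfrac{9}{2} is nonzero, so it would be added as the next basis element.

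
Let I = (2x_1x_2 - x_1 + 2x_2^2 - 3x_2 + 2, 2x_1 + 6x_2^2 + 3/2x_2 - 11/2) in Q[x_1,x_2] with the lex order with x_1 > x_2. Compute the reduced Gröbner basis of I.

f_1 = 2x_1x_2 - x_1 + 2x_2^2 - 3x_2 + 2, LT = x_1x_2.
f_2 = 2x_1 + 6x_2^2 + 3/2x_2 - 11/2, LT = x_1.

S(f_1,f_2): lcm = x_1x_2. S = -1/2x_1 - 3x_2^3 + 1/4x_2^2 + 5/4x_2 + 1.
  reduce S modulo (f_1, f_2):
  remainder -3x_2^3 + 7/4x_2^2 + 13/8x_2 - 3/8 ≠ 0; add g_3 = -3x_2^3 + 7/4x_2^2 + 13/8x_2 - 3/8 to the basis.

The other S-polynomials (S(f_1,g_3), S(f_2,g_3)) all reduce to 0 modulo the current basis, so we have a Gröbner basis.
Inter-reduce: drop elements whose leading term is divisible by another's, tail-reduce, and make monic.

G = {x_1 + 3x_2^2 + 3/4x_2 - 11/4, x_2^3 - 7/12x_2^2 - 13/24x_2 + 1/8}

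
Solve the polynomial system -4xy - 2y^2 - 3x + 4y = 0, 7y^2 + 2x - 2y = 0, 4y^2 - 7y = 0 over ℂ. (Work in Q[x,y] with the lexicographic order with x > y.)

{(0, 0)}

Compute a lex Gröbner basis by Buchberger's algorithm.
f_1 = -4xy - 3x - 2y^2 + 4y, LT = xy.
f_2 = 2x + 7y^2 - 2y, LT = x.
f_3 = 4y^2 - 7y, LT = y^2.

S(f_1,f_2): lcm = xy. S = 3/4x - 7/2y^3 + 3/2y^2 - y.
  reduce S modulo (f_1, f_2, f_3):
  remainder -207/16y ≠ 0; add h_4 = -207/16y to the basis.

The other S-polynomials (S(f_1,f_3), S(f_2,f_3), S(f_1,h_4), S(f_2,h_4), S(f_3,h_4)) all reduce to 0 modulo the current basis, so we have a Gröbner basis.
Inter-reduce: drop elements whose leading term is divisible by another's, tail-reduce, and make monic.
Reduced Gröbner basis: {x, y}.

The lex basis is triangular: the last element involves only y. Solving y = 0 gives y ∈ {0}; substituting each value into the earlier elements determines the remaining variables.
  y = 0: the earlier basis element becomes x = 0, giving x = 0 — point (0, 0).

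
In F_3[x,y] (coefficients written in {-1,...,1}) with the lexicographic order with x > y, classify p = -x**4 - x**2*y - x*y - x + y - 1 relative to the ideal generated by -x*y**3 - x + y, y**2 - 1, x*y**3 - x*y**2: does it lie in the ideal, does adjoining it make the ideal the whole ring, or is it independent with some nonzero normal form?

-x**4 - x**2*y - x*y - x + y - 1 lies in I (it reduces to 0).

First compute the reduced Gröbner basis of I by Buchberger's algorithm.
f_1 = -x*y**3 - x + y, LT = x*y**3.
f_2 = y**2 - 1, LT = y**2.
f_3 = x*y**3 - x*y**2, LT = x*y**3.

S(f_1,f_2): lcm = x*y**3. S = x*y + x - y.
  reduce S modulo (f_1, f_2, f_3):
  remainder x*y + x - y ≠ 0; add h_4 = x*y + x - y to the basis.

S(f_1,f_3): lcm = x*y**3. S = x*y**2 + x - y.
  reduce S modulo (f_1, f_2, f_3, h_4):
  remainder -x - y ≠ 0; add h_5 = -x - y to the basis.

S(f_2,h_4): lcm = x*y**2. S = -x*y - x + y**2.
  reduce S modulo (f_1, f_2, f_3, h_4, h_5):
  remainder -y + 1 ≠ 0; add h_6 = -y + 1 to the basis.

The other S-polynomials (S(f_2,f_3), S(f_1,h_4), S(f_3,h_4), S(f_1,h_5), S(f_2,h_5), S(f_3,h_5), S(h_4,h_5), S(f_1,h_6), S(f_2,h_6), S(f_3,h_6), S(h_4,h_6), S(h_5,h_6)) all reduce to 0 modulo the current basis, so we have a Gröbner basis.
Inter-reduce: drop elements whose leading term is divisible by another's, tail-reduce, and make monic.
Reduced Gröbner basis: {x + 1, y - 1}.
Label its elements g_1 = x + 1, g_2 = y - 1.

Reduce p = -x**4 - x**2*y - x*y - x + y - 1 modulo G:
  leading term x**4: subtract (-x**3)·g_1 from -x**4 - x**2*y - x*y - x + y - 1 → x**3 - x**2*y - x*y - x + y - 1
  leading term x**3: subtract (x**2)·g_1 from x**3 - x**2*y - x*y - x + y - 1 → -x**2*y - x**2 - x*y - x + y - 1
  leading term x**2*y: subtract (-x*y)·g_1 from -x**2*y - x**2 - x*y - x + y - 1 → -x**2 - x + y - 1
  leading term x**2: subtract (-x)·g_1 from -x**2 - x + y - 1 → y - 1
  leading term y: subtract (1)·g_2 from y - 1 → 0
  normal form = 0.
Since the normal form is 0, p ∈ I.

The remainder on division by a Gröbner basis is unique — it is the normal form.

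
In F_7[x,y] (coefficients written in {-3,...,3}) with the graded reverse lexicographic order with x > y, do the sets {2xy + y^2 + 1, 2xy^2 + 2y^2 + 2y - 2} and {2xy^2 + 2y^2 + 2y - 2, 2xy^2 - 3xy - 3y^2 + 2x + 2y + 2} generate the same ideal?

No, the ideals differ.

Equality of ideals is decidable: compute both reduced Gröbner bases (unique for the ordering) and check whether they agree.
Buchberger on the first generating set:
f_1 = 2xy + y^2 + 1, LT = xy.
f_2 = 2xy^2 + 2y^2 + 2y - 2, LT = xy^2.

S(f_1,f_2): lcm = xy^2. S = -3y^3 - y^2 + 3y + 1.
  leading term y^3: no divisor's leading term divides it; move -3y^3 to the remainder.
  leading term y^2: no divisor's leading term divides it; move -y^2 to the remainder.
  leading term y: no divisor's leading term divides it; move 3y to the remainder.
  leading term 1: no divisor's leading term divides it; move 1 to the remainder.
  remainder -3y^3 - y^2 + 3y + 1 ≠ 0; add g_3 = -3y^3 - y^2 + 3y + 1 to the basis.

S(f_1,g_3): lcm = xy^3. S = -3y^4 + 2xy^2 + xy - 3y^2 - 2x.
  leading term y^4: subtract (y)·g_3 from -3y^4 + 2xy^2 + xy - 3y^2 - 2x → 2xy^2 + y^3 + xy + y^2 - 2x - y
  leading term xy^2: subtract (y)·f_1 from 2xy^2 + y^3 + xy + y^2 - 2x - y → xy + y^2 - 2x - 2y
  leading term xy: subtract (-3)·f_1 from xy + y^2 - 2x - 2y → -3y^2 - 2x - 2y + 3
  leading term y^2: no divisor's leading term divides it; move -3y^2 to the remainder.
  leading term x: no divisor's leading term divides it; move -2x to the remainder.
  leading term y: no divisor's leading term divides it; move -2y to the remainder.
  leading term 1: no divisor's leading term divides it; move 3 to the remainder.
  remainder -3y^2 - 2x - 2y + 3 ≠ 0; add g_4 = -3y^2 - 2x - 2y + 3 to the basis.

S(f_1,g_4): lcm = xy^2. S = -3y^3 - 3x^2 - 3xy + x - 3y.
  leading term y^3: subtract (1)·g_3 from -3y^3 - 3x^2 - 3xy + x - 3y → -3x^2 - 3xy + y^2 + x + y - 1
  leading term x^2: no divisor's leading term divides it; move -3x^2 to the remainder.
  leading term xy: subtract (2)·f_1 from -3xy + y^2 + x + y - 1 → -y^2 + x + y - 3
  leading term y^2: subtract (-2)·g_4 from -y^2 + x + y - 3 → -3x - 3y + 3
  leading term x: no divisor's leading term divides it; move -3x to the remainder.
  leading term y: no divisor's leading term divides it; move -3y to the remainder.
  leading term 1: no divisor's leading term divides it; move 3 to the remainder.
  remainder -3x^2 - 3x - 3y + 3 ≠ 0; add g_5 = -3x^2 - 3x - 3y + 3 to the basis.

The other S-polynomials (S(f_2,g_3), S(f_2,g_4), S(g_3,g_4), S(f_1,g_5), S(f_2,g_5), S(g_3,g_5), S(g_4,g_5)) all reduce to 0 modulo the current basis, so we have a Gröbner basis.
Inter-reduce: drop elements whose leading term is divisible by another's, tail-reduce, and make monic.
Reduced Gröbner basis: {x^2 + x + y - 1, xy + 2x + 2y + 1, y^2 + 3x + 3y - 1}.

Buchberger on the second generating set:
h_1 = 2xy^2 + 2y^2 + 2y - 2, LT = xy^2.
h_2 = 2xy^2 - 3xy - 3y^2 + 2x + 2y + 2, LT = xy^2.

S(h_1,h_2): lcm = xy^2. S = -2xy - y^2 - x - 2.
  leading term xy: no divisor's leading term divides it; move -2xy to the remainder.
  leading term y^2: no divisor's leading term divides it; move -y^2 to the remainder.
  leading term x: no divisor's leading term divides it; move -x to the remainder.
  leading term 1: no divisor's leading term divides it; move -2 to the remainder.
  remainder -2xy - y^2 - x - 2 ≠ 0; add k_3 = -2xy - y^2 - x - 2 to the basis.

S(h_1,k_3): lcm = xy^2. S = 3y^3 + 3xy + y^2 - 1.
  leading term y^3: no divisor's leading term divides it; move 3y^3 to the remainder.
  leading term xy: subtract (2)·k_3 from 3xy + y^2 - 1 → 3y^2 + 2x + 3
  leading term y^2: no divisor's leading term divides it; move 3y^2 to the remainder.
  leading term x: no divisor's leading term divides it; move 2x to the remainder.
  leading term 1: no divisor's leading term divides it; move 3 to the remainder.
  remainder 3y^3 + 3y^2 + 2x + 3 ≠ 0; add k_4 = 3y^3 + 3y^2 + 2x + 3 to the basis.

S(h_1,k_4): lcm = xy^3. S = -xy^2 + y^3 - 3x^2 + y^2 - x - y.
  leading term xy^2: subtract (3)·h_1 from -xy^2 + y^3 - 3x^2 + y^2 - x - y → y^3 - 3x^2 + 2y^2 - x - 1
  leading term y^3: subtract (-2)·k_4 from y^3 - 3x^2 + 2y^2 - x - 1 → -3x^2 + y^2 + 3x - 2
  leading term x^2: no divisor's leading term divides it; move -3x^2 to the remainder.
  leading term y^2: no divisor's leading term divides it; move y^2 to the remainder.
  leading term x: no divisor's leading term divides it; move 3x to the remainder.
  leading term 1: no divisor's leading term divides it; move -2 to the remainder.
  remainder -3x^2 + y^2 + 3x - 2 ≠ 0; add k_5 = -3x^2 + y^2 + 3x - 2 to the basis.

The other S-polynomials (S(h_2,k_3), S(h_2,k_4), S(k_3,k_4), S(h_1,k_5), S(h_2,k_5), S(k_3,k_5), S(k_4,k_5)) all reduce to 0 modulo the current basis, so we have a Gröbner basis.
Inter-reduce: drop elements whose leading term is divisible by another's, tail-reduce, and make monic.
Reduced Gröbner basis: {y^3 + y^2 + 3x + 1, x^2 + 2y^2 - x + 3, xy - 3y^2 - 3x + 1}.

Since the reduced bases disagree, the two ideals are not the same.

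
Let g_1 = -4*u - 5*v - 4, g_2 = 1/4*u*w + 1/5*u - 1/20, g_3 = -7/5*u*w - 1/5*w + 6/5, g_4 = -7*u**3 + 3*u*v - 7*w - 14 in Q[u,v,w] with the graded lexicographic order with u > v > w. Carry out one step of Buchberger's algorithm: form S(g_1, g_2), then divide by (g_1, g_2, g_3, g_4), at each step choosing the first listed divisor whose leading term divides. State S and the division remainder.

lcm(LM(g_1), LM(g_2)) = u*w.
S = (lcm/LT(g_1))·g_1 − (lcm/LT(g_2))·g_2 = 5/4*v*w - 4/5*u + w + 1/5.
Reduce S modulo (g_1, g_2, g_3, g_4) in that order:
  leading term v*w: no divisor's leading term divides it; move 5/4*v*w to the remainder.
  leading term u: subtract (1/5)·g_1 from -4/5*u + w + 1/5 → v + w + 1
  leading term v: no divisor's leading term divides it; move v to the remainder.
  leading term w: no divisor's leading term divides it; move w to the remainder.
  leading term 1: no divisor's leading term divides it; move 1 to the remainder.
The remainder 5/4*v*w + v + w + 1 is nonzero, so it would be added as the next basis element.

S(g_1, g_2) = 5/4*v*w - 4/5*u + w + 1/5; remainder on division = 5/4*v*w + v + w + 1.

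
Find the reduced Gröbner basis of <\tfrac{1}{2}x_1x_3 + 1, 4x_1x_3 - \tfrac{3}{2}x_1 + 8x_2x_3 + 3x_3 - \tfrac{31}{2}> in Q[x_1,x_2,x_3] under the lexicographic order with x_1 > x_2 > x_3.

f_1 = \tfrac{1}{2}x_1x_3 + 1, LT = x_1x_3.
f_2 = 4x_1x_3 - \tfrac{3}{2}x_1 + 8x_2x_3 + 3x_3 - \tfrac{31}{2}, LT = x_1x_3.

S(f_1,f_2): lcm = x_1x_3. S = \tfrac{3}{8}x_1 - 2x_2x_3 - \tfrac{3}{4}x_3 + \tfrac{47}{8}.
  leading term x_1: no divisor's leading term divides it; move \tfrac{3}{8}x_1 to the remainder.
  leading term x_2x_3: no divisor's leading term divides it; move -2x_2x_3 to the remainder.
  leading term x_3: no divisor's leading term divides it; move -\tfrac{3}{4}x_3 to the remainder.
  leading term 1: no divisor's leading term divides it; move \tfrac{47}{8} to the remainder.
  remainder \tfrac{3}{8}x_1 - 2x_2x_3 - \tfrac{3}{4}x_3 + \tfrac{47}{8} ≠ 0; add g_3 = \tfrac{3}{8}x_1 - 2x_2x_3 - \tfrac{3}{4}x_3 + \tfrac{47}{8} to the basis.

S(f_1,g_3): lcm = x_1x_3. S = \tfrac{16}{3}x_2x_3^{2} + 2x_3^{2} - \tfrac{47}{3}x_3 + 2.
  leading term x_2x_3^{2}: no divisor's leading term divides it; move \tfrac{16}{3}x_2x_3^{2} to the remainder.
  leading term x_3^{2}: no divisor's leading term divides it; move 2x_3^{2} to the remainder.
  leading term x_3: no divisor's leading term divides it; move -\tfrac{47}{3}x_3 to the remainder.
  leading term 1: no divisor's leading term divides it; move 2 to the remainder.
  remainder \tfrac{16}{3}x_2x_3^{2} + 2x_3^{2} - \tfrac{47}{3}x_3 + 2 ≠ 0; add g_4 = \tfrac{16}{3}x_2x_3^{2} + 2x_3^{2} - \tfrac{47}{3}x_3 + 2 to the basis.

The other S-polynomials (S(f_2,g_3), S(f_1,g_4), S(f_2,g_4), S(g_3,g_4)) all reduce to 0 modulo the current basis, so we have a Gröbner basis.
Inter-reduce: drop elements whose leading term is divisible by another's, tail-reduce, and make monic.

G = {x_1 - \tfrac{16}{3}x_2x_3 - 2x_3 + \tfrac{47}{3}, x_2x_3^{2} + \tfrac{3}{8}x_3^{2} - \tfrac{47}{16}x_3 + \tfrac{3}{8}}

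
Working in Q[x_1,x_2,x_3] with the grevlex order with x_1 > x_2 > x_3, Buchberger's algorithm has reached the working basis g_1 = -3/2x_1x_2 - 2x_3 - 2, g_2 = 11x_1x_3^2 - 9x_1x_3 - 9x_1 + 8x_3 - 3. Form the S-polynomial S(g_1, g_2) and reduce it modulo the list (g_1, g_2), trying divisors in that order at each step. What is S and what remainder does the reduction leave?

S(g_1, g_2) = 9/11x_1x_2x_3 + 4/3x_3^3 + 9/11x_1x_2 - 8/11x_2x_3 + 4/3x_3^2 + 3/11x_2; remainder on division = 4/3x_3^3 - 8/11x_2x_3 + 8/33x_3^2 + 3/11x_2 - 24/11x_3 - 12/11.

lcm(LM(g_1), LM(g_2)) = x_1x_2x_3^2.
S = (lcm/LT(g_1))·g_1 − (lcm/LT(g_2))·g_2 = 9/11x_1x_2x_3 + 4/3x_3^3 + 9/11x_1x_2 - 8/11x_2x_3 + 4/3x_3^2 + 3/11x_2.
Reduce S modulo (g_1, g_2) in that order:
  leading term x_1x_2x_3: subtract (-6/11x_3)·g_1 from 9/11x_1x_2x_3 + 4/3x_3^3 + 9/11x_1x_2 - 8/11x_2x_3 + 4/3x_3^2 + 3/11x_2 → 4/3x_3^3 + 9/11x_1x_2 - 8/11x_2x_3 + 8/33x_3^2 + 3/11x_2 - 12/11x_3
  leading term x_3^3: no divisor's leading term divides it; move 4/3x_3^3 to the remainder.
  leading term x_1x_2: subtract (-6/11)·g_1 from 9/11x_1x_2 - 8/11x_2x_3 + 8/33x_3^2 + 3/11x_2 - 12/11x_3 → -8/11x_2x_3 + 8/33x_3^2 + 3/11x_2 - 24/11x_3 - 12/11
  leading term x_2x_3: no divisor's leading term divides it; move -8/11x_2x_3 to the remainder.
  leading term x_3^2: no divisor's leading term divides it; move 8/33x_3^2 to the remainder.
  leading term x_2: no divisor's leading term divides it; move 3/11x_2 to the remainder.
  leading term x_3: no divisor's leading term divides it; move -24/11x_3 to the remainder.
  leading term 1: no divisor's leading term divides it; move -12/11 to the remainder.
The remainder 4/3x_3^3 - 8/11x_2x_3 + 8/33x_3^2 + 3/11x_2 - 24/11x_3 - 12/11 is nonzero, so it would be added as the next basis element.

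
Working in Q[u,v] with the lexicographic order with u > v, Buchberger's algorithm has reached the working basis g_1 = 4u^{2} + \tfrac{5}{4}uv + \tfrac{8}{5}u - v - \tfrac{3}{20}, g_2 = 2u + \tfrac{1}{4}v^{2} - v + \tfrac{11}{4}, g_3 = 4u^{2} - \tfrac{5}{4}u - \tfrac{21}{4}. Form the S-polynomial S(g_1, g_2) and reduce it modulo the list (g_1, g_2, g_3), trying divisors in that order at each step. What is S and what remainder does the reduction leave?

S(g_1, g_2) = -\tfrac{1}{8}uv^{2} + \tfrac{13}{16}uv - \tfrac{39}{40}u - \tfrac{1}{4}v - \tfrac{3}{80}; remainder on division = \tfrac{1}{64}v^{4} - \tfrac{21}{128}v^{3} + \tfrac{7}{10}v^{2} - \tfrac{1187}{640}v + \tfrac{417}{320}.

lcm(LM(g_1), LM(g_2)) = u^{2}.
S = (lcm/LT(g_1))·g_1 − (lcm/LT(g_2))·g_2 = -\tfrac{1}{8}uv^{2} + \tfrac{13}{16}uv - \tfrac{39}{40}u - \tfrac{1}{4}v - \tfrac{3}{80}.
Reduce S modulo (g_1, g_2, g_3) in that order:
  leading term uv^{2}: subtract (-\tfrac{1}{16}v^{2})·g_2 from -\tfrac{1}{8}uv^{2} + \tfrac{13}{16}uv - \tfrac{39}{40}u - \tfrac{1}{4}v - \tfrac{3}{80} → \tfrac{13}{16}uv - \tfrac{39}{40}u + \tfrac{1}{64}v^{4} - \tfrac{1}{16}v^{3} + \tfrac{11}{64}v^{2} - \tfrac{1}{4}v - \tfrac{3}{80}
  leading term uv: subtract (\tfrac{13}{32}v)·g_2 from \tfrac{13}{16}uv - \tfrac{39}{40}u + \tfrac{1}{64}v^{4} - \tfrac{1}{16}v^{3} + \tfrac{11}{64}v^{2} - \tfrac{1}{4}v - \tfrac{3}{80} → -\tfrac{39}{40}u + \tfrac{1}{64}v^{4} - \tfrac{21}{128}v^{3} + \tfrac{37}{64}v^{2} - \tfrac{175}{128}v - \tfrac{3}{80}
  leading term u: subtract (-\tfrac{39}{80})·g_2 from -\tfrac{39}{40}u + \tfrac{1}{64}v^{4} - \tfrac{21}{128}v^{3} + \tfrac{37}{64}v^{2} - \tfrac{175}{128}v - \tfrac{3}{80} → \tfrac{1}{64}v^{4} - \tfrac{21}{128}v^{3} + \tfrac{7}{10}v^{2} - \tfrac{1187}{640}v + \tfrac{417}{320}
  leading term v^{4}: no divisor's leading term divides it; move \tfrac{1}{64}v^{4} to the remainder.
  leading term v^{3}: no divisor's leading term divides it; move -\tfrac{21}{128}v^{3} to the remainder.
  leading term v^{2}: no divisor's leading term divides it; move \tfrac{7}{10}v^{2} to the remainder.
  leading term v: no divisor's leading term divides it; move -\tfrac{1187}{640}v to the remainder.
  leading term 1: no divisor's leading term divides it; move \tfrac{417}{320} to the remainder.
The remainder \tfrac{1}{64}v^{4} - \tfrac{21}{128}v^{3} + \tfrac{7}{10}v^{2} - \tfrac{1187}{640}v + \tfrac{417}{320} is nonzero, so it would be added as the next basis element.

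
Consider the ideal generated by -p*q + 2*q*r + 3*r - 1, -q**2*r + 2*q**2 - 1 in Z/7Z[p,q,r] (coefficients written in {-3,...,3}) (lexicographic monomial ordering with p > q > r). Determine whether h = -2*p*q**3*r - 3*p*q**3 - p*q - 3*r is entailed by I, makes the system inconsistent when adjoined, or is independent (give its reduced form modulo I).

First compute the reduced Gröbner basis of I by Buchberger's algorithm.
f_1 = -p*q + 2*q*r + 3*r - 1, LT = p*q.
f_2 = -q**2*r + 2*q**2 - 1, LT = q**2*r.

S(f_1,f_2): lcm = p*q**2*r. S = 2*p*q**2 - p - 2*q**2*r**2 - 3*q*r**2 + q*r.
  leading term p*q**2: subtract (-2*q)·f_1 from 2*p*q**2 - p - 2*q**2*r**2 - 3*q*r**2 + q*r → -p - 2*q**2*r**2 - 3*q**2*r - 3*q*r**2 - 2*q
  leading term p: no divisor's leading term divides it; move -p to the remainder.
  leading term q**2*r**2: subtract (2*r)·f_2 from -2*q**2*r**2 - 3*q**2*r - 3*q*r**2 - 2*q → -3*q*r**2 - 2*q + 2*r
  leading term q*r**2: no divisor's leading term divides it; move -3*q*r**2 to the remainder.
  leading term q: no divisor's leading term divides it; move -2*q to the remainder.
  leading term r: no divisor's leading term divides it; move 2*r to the remainder.
  remainder -p - 3*q*r**2 - 2*q + 2*r ≠ 0; add k_3 = -p - 3*q*r**2 - 2*q + 2*r to the basis.

The other S-polynomials (S(f_1,k_3), S(f_2,k_3)) all reduce to 0 modulo the current basis, so we have a Gröbner basis.
Inter-reduce: drop elements whose leading term is divisible by another's, tail-reduce, and make monic.
Reduced Gröbner basis: {p + 3*q*r**2 + 2*q - 2*r, q**2*r - 2*q**2 + 1}.
Label its elements g_1 = p + 3*q*r**2 + 2*q - 2*r, g_2 = q**2*r - 2*q**2 + 1.

Reduce h = -2*p*q**3*r - 3*p*q**3 - p*q - 3*r modulo G:
  leading term p*q**3*r: subtract (-2*q**3*r)·g_1 from -2*p*q**3*r - 3*p*q**3 - p*q - 3*r → -3*p*q**3 - p*q - q**4*r**3 - 3*q**4*r + 3*q**3*r**2 - 3*r
  leading term p*q**3: subtract (-3*q**3)·g_1 from -3*p*q**3 - p*q - q**4*r**3 - 3*q**4*r + 3*q**3*r**2 - 3*r → -p*q - q**4*r**3 + 2*q**4*r**2 - 3*q**4*r - q**4 + 3*q**3*r**2 + q**3*r - 3*r
  leading term p*q: subtract (-q)·g_1 from -p*q - q**4*r**3 + 2*q**4*r**2 - 3*q**4*r - q**4 + 3*q**3*r**2 + q**3*r - 3*r → -q**4*r**3 + 2*q**4*r**2 - 3*q**4*r - q**4 + 3*q**3*r**2 + q**3*r + 3*q**2*r**2 + 2*q**2 - 2*q*r - 3*r
  leading term q**4*r**3: subtract (-q**2*r**2)·g_2 from -q**4*r**3 + 2*q**4*r**2 - 3*q**4*r - q**4 + 3*q**3*r**2 + q**3*r + 3*q**2*r**2 + 2*q**2 - 2*q*r - 3*r → -3*q**4*r - q**4 + 3*q**3*r**2 + q**3*r - 3*q**2*r**2 + 2*q**2 - 2*q*r - 3*r
  leading term q**4*r: subtract (-3*q**2)·g_2 from -3*q**4*r - q**4 + 3*q**3*r**2 + q**3*r - 3*q**2*r**2 + 2*q**2 - 2*q*r - 3*r → 3*q**3*r**2 + q**3*r - 3*q**2*r**2 - 2*q**2 - 2*q*r - 3*r
  leading term q**3*r**2: subtract (3*q*r)·g_2 from 3*q**3*r**2 + q**3*r - 3*q**2*r**2 - 2*q**2 - 2*q*r - 3*r → -3*q**2*r**2 - 2*q**2 + 2*q*r - 3*r
  leading term q**2*r**2: subtract (-3*r)·g_2 from -3*q**2*r**2 - 2*q**2 + 2*q*r - 3*r → q**2*r - 2*q**2 + 2*q*r
  leading term q**2*r: subtract (1)·g_2 from q**2*r - 2*q**2 + 2*q*r → 2*q*r - 1
  leading term q*r: no divisor's leading term divides it; move 2*q*r to the remainder.
  leading term 1: no divisor's leading term divides it; move -1 to the remainder.
  normal form = 2*q*r - 1.
The normal form is nonzero, so h ∉ I. Since h minus its normal form lies in I, I + (h) = I + (n) where n = 2*q*r - 1; decide whether this ideal is the whole ring.
Run Buchberger on G together with n (pairs among the g_i already reduce to 0 since G is a Gröbner basis):
g_1 = p + 3*q*r**2 + 2*q - 2*r, LT = p.
g_2 = q**2*r - 2*q**2 + 1, LT = q**2*r.
n = 2*q*r - 1, LT = q*r.

S(g_2,n): lcm = q**2*r. S = -2*q**2 - 3*q + 1.
  leading term q**2: no divisor's leading term divides it; move -2*q**2 to the remainder.
  leading term q: no divisor's leading term divides it; move -3*q to the remainder.
  leading term 1: no divisor's leading term divides it; move 1 to the remainder.
  remainder -2*q**2 - 3*q + 1 ≠ 0; add m_4 = -2*q**2 - 3*q + 1 to the basis.

S(g_2,m_4): lcm = q**2*r. S = -2*q**2 + 2*q*r - 3*r + 1.
  leading term q**2: subtract (1)·m_4 from -2*q**2 + 2*q*r - 3*r + 1 → 2*q*r + 3*q - 3*r
  leading term q*r: subtract (1)·n from 2*q*r + 3*q - 3*r → 3*q - 3*r + 1
  leading term q: no divisor's leading term divides it; move 3*q to the remainder.
  leading term r: no divisor's leading term divides it; move -3*r to the remainder.
  leading term 1: no divisor's leading term divides it; move 1 to the remainder.
  remainder 3*q - 3*r + 1 ≠ 0; add m_5 = 3*q - 3*r + 1 to the basis.

S(n,m_5): lcm = q*r. S = r**2 + 2*r + 3.
  leading term r**2: no divisor's leading term divides it; move r**2 to the remainder.
  leading term r: no divisor's leading term divides it; move 2*r to the remainder.
  leading term 1: no divisor's leading term divides it; move 3 to the remainder.
  remainder r**2 + 2*r + 3 ≠ 0; add m_6 = r**2 + 2*r + 3 to the basis.

The other S-polynomials (S(g_1,g_2), S(g_1,n), S(g_1,m_4), S(n,m_4), S(g_1,m_5), S(g_2,m_5), S(m_4,m_5), S(g_1,m_6), S(g_2,m_6), S(n,m_6), S(m_4,m_6), S(m_5,m_6)) all reduce to 0 modulo the current basis, so we have a Gröbner basis.
Inter-reduce: drop elements whose leading term is divisible by another's, tail-reduce, and make monic.
Reduced Gröbner basis: {p - 2*r - 3, q - r - 2, r**2 + 2*r + 3}.
The reduced Gröbner basis of I + (h) is {p - 2*r - 3, q - r - 2, r**2 + 2*r + 3} ≠ {1}, a proper ideal, so the enlarged system stays consistent: h is independent of I, with normal form 2*q*r - 1.

Ideal membership is decidable via reduction modulo a Gröbner basis.

-2*p*q**3*r - 3*p*q**3 - p*q - 3*r is independent of I; its normal form modulo I is 2*q*r - 1.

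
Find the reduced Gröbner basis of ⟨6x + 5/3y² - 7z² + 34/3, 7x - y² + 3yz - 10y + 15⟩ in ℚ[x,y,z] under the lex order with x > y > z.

G = {x + 15/53yz - 50/53y - 21/53z² + 109/53, y² - 54/53yz + 180/53y - 147/53z² - 32/53}

f_1 = 6x + 5/3y² - 7z² + 34/3, LT = x.
f_2 = 7x - y² + 3yz - 10y + 15, LT = x.

S(f_1,f_2): lcm = x. S = 53/126y² - 3/7yz + 10/7y - 7/6z² - 16/63.
  leading term y²: no divisor's leading term divides it; move 53/126y² to the remainder.
  leading term yz: no divisor's leading term divides it; move -3/7yz to the remainder.
  leading term y: no divisor's leading term divides it; move 10/7y to the remainder.
  leading term z²: no divisor's leading term divides it; move -7/6z² to the remainder.
  leading term 1: no divisor's leading term divides it; move -16/63 to the remainder.
  remainder 53/126y² - 3/7yz + 10/7y - 7/6z² - 16/63 ≠ 0; add g_3 = 53/126y² - 3/7yz + 10/7y - 7/6z² - 16/63 to the basis.

The other S-polynomials (S(f_1,g_3), S(f_2,g_3)) all reduce to 0 modulo the current basis, so we have a Gröbner basis.
Inter-reduce: drop elements whose leading term is divisible by another's, tail-reduce, and make monic.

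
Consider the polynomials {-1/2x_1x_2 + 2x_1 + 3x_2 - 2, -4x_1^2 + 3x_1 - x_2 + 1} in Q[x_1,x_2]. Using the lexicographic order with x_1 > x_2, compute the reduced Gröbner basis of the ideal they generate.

f_1 = -1/2x_1x_2 + 2x_1 + 3x_2 - 2, LT = x_1x_2.
f_2 = -4x_1^2 + 3x_1 - x_2 + 1, LT = x_1^2.

S(f_1,f_2): lcm = x_1^2x_2. S = -4x_1^2 - 21/4x_1x_2 + 4x_1 - 1/4x_2^2 + 1/4x_2.
  leading term x_1^2: subtract (1)·f_2 from -4x_1^2 - 21/4x_1x_2 + 4x_1 - 1/4x_2^2 + 1/4x_2 → -21/4x_1x_2 + x_1 - 1/4x_2^2 + 5/4x_2 - 1
  leading term x_1x_2: subtract (21/2)·f_1 from -21/4x_1x_2 + x_1 - 1/4x_2^2 + 5/4x_2 - 1 → -20x_1 - 1/4x_2^2 - 121/4x_2 + 20
  leading term x_1: no divisor's leading term divides it; move -20x_1 to the remainder.
  leading term x_2^2: no divisor's leading term divides it; move -1/4x_2^2 to the remainder.
  leading term x_2: no divisor's leading term divides it; move -121/4x_2 to the remainder.
  leading term 1: no divisor's leading term divides it; move 20 to the remainder.
  remainder -20x_1 - 1/4x_2^2 - 121/4x_2 + 20 ≠ 0; add g_3 = -20x_1 - 1/4x_2^2 - 121/4x_2 + 20 to the basis.

S(f_1,g_3): lcm = x_1x_2. S = -4x_1 - 1/80x_2^3 - 121/80x_2^2 - 5x_2 + 4.
  leading term x_1: subtract (1/5)·g_3 from -4x_1 - 1/80x_2^3 - 121/80x_2^2 - 5x_2 + 4 → -1/80x_2^3 - 117/80x_2^2 + 21/20x_2
  leading term x_2^3: no divisor's leading term divides it; move -1/80x_2^3 to the remainder.
  leading term x_2^2: no divisor's leading term divides it; move -117/80x_2^2 to the remainder.
  leading term x_2: no divisor's leading term divides it; move 21/20x_2 to the remainder.
  remainder -1/80x_2^3 - 117/80x_2^2 + 21/20x_2 ≠ 0; add g_4 = -1/80x_2^3 - 117/80x_2^2 + 21/20x_2 to the basis.

The other S-polynomials (S(f_2,g_3), S(f_1,g_4), S(f_2,g_4), S(g_3,g_4)) all reduce to 0 modulo the current basis, so we have a Gröbner basis.
Inter-reduce: drop elements whose leading term is divisible by another's, tail-reduce, and make monic.

G = {x_1 + 1/80x_2^2 + 121/80x_2 - 1, x_2^3 + 117x_2^2 - 84x_2}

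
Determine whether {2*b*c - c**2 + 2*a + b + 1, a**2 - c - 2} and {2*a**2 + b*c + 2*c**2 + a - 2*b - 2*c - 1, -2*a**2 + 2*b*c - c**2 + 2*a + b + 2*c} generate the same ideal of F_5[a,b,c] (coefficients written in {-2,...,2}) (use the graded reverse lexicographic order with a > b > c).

Yes, the ideals are equal.

Two ideals are equal iff their reduced Gröbner bases coincide (the reduced basis is unique for a fixed ordering).
Buchberger on the first generating set:
f_1 = 2*b*c - c**2 + 2*a + b + 1, LT = b*c.
f_2 = a**2 - c - 2, LT = a**2.

S(f_1,f_2): leading monomials are coprime, so the S-polynomial reduces to 0 (Buchberger's first criterion).
Every S-polynomial of the final basis reduces to 0, so we have a Gröbner basis.
Inter-reduce: drop elements whose leading term is divisible by another's, tail-reduce, and make monic.
Reduced Gröbner basis: {a**2 - c - 2, b*c + 2*c**2 + a - 2*b - 2}.

Buchberger on the second generating set:
h_1 = 2*a**2 + b*c + 2*c**2 + a - 2*b - 2*c - 1, LT = a**2.
h_2 = -2*a**2 + 2*b*c - c**2 + 2*a + b + 2*c, LT = a**2.

S(h_1,h_2): lcm = a**2. S = -b*c - 2*c**2 - a + 2*b + 2.
  leading term b*c: no divisor's leading term divides it; move -b*c to the remainder.
  leading term c**2: no divisor's leading term divides it; move -2*c**2 to the remainder.
  leading term a: no divisor's leading term divides it; move -a to the remainder.
  leading term b: no divisor's leading term divides it; move 2*b to the remainder.
  leading term 1: no divisor's leading term divides it; move 2 to the remainder.
  remainder -b*c - 2*c**2 - a + 2*b + 2 ≠ 0; add k_3 = -b*c - 2*c**2 - a + 2*b + 2 to the basis.

S(h_1,k_3): leading monomials are coprime, so the S-polynomial reduces to 0 (Buchberger's first criterion).
S(h_2,k_3): leading monomials are coprime, so the S-polynomial reduces to 0 (Buchberger's first criterion).
Every S-polynomial of the final basis reduces to 0, so we have a Gröbner basis.
Inter-reduce: drop elements whose leading term is divisible by another's, tail-reduce, and make monic.
Reduced Gröbner basis: {a**2 - c - 2, b*c + 2*c**2 + a - 2*b - 2}.

The two bases agree; hence the ideals are identical.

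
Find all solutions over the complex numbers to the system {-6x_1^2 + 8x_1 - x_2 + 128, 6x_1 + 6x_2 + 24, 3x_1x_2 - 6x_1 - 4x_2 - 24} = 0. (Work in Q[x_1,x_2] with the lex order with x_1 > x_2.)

Compute a lex Gröbner basis by Buchberger's algorithm.
f_1 = -6x_1^2 + 8x_1 - x_2 + 128, LT = x_1^2.
f_2 = 6x_1 + 6x_2 + 24, LT = x_1.
f_3 = 3x_1x_2 - 6x_1 - 4x_2 - 24, LT = x_1x_2.

S(f_1,f_2): lcm = x_1^2. S = -x_1x_2 - 16/3x_1 + 1/6x_2 - 64/3.
  leading term x_1x_2: subtract (-1/6x_2)·f_2 from -x_1x_2 - 16/3x_1 + 1/6x_2 - 64/3 → -16/3x_1 + x_2^2 + 25/6x_2 - 64/3
  leading term x_1: subtract (-8/9)·f_2 from -16/3x_1 + x_2^2 + 25/6x_2 - 64/3 → x_2^2 + 19/2x_2
  leading term x_2^2: no divisor's leading term divides it; move x_2^2 to the remainder.
  leading term x_2: no divisor's leading term divides it; move 19/2x_2 to the remainder.
  remainder x_2^2 + 19/2x_2 ≠ 0; add h_4 = x_2^2 + 19/2x_2 to the basis.

S(f_1,f_3): lcm = x_1^2x_2. S = 2x_1^2 + 8x_1 + 1/6x_2^2 - 64/3x_2.
  leading term x_1^2: subtract (-1/3)·f_1 from 2x_1^2 + 8x_1 + 1/6x_2^2 - 64/3x_2 → 32/3x_1 + 1/6x_2^2 - 65/3x_2 + 128/3
  leading term x_1: subtract (16/9)·f_2 from 32/3x_1 + 1/6x_2^2 - 65/3x_2 + 128/3 → 1/6x_2^2 - 97/3x_2
  leading term x_2^2: subtract (1/6)·h_4 from 1/6x_2^2 - 97/3x_2 → -407/12x_2
  leading term x_2: no divisor's leading term divides it; move -407/12x_2 to the remainder.
  remainder -407/12x_2 ≠ 0; add h_5 = -407/12x_2 to the basis.

The other S-polynomials (S(f_2,f_3), S(f_1,h_4), S(f_2,h_4), S(f_3,h_4), S(f_1,h_5), S(f_2,h_5), S(f_3,h_5), S(h_4,h_5)) all reduce to 0 modulo the current basis, so we have a Gröbner basis.
Inter-reduce: drop elements whose leading term is divisible by another's, tail-reduce, and make monic.
Reduced Gröbner basis: {x_1 + 4, x_2}.

The lex basis is triangular: the last element involves only x_2. Solving x_2 = 0 gives x_2 ∈ {0}; substituting each value into the earlier elements determines the remaining variables.
  x_2 = 0: the earlier basis element becomes x_1 + 4 = 0, giving x_1 = -4 — point (-4, 0).

{(-4, 0)}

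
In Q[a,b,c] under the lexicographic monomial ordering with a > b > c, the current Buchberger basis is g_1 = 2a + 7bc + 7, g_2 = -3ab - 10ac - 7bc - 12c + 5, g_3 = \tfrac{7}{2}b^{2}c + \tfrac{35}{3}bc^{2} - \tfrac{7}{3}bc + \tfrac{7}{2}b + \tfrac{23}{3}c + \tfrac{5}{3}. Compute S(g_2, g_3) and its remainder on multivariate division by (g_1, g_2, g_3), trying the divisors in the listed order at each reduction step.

S(g_2, g_3) = \tfrac{2}{3}abc - ab - \tfrac{46}{21}ac - \tfrac{10}{21}a + \tfrac{7}{3}b^{2}c^{2} + 4bc^{2} - \tfrac{5}{3}bc; remainder on division = 0.

lcm(LM(g_2), LM(g_3)) = ab^{2}c.
S = (lcm/LT(g_2))·g_2 − (lcm/LT(g_3))·g_3 = \tfrac{2}{3}abc - ab - \tfrac{46}{21}ac - \tfrac{10}{21}a + \tfrac{7}{3}b^{2}c^{2} + 4bc^{2} - \tfrac{5}{3}bc.
Reduce S modulo (g_1, g_2, g_3) in that order:
  leading term abc: subtract (\tfrac{1}{3}bc)·g_1 from \tfrac{2}{3}abc - ab - \tfrac{46}{21}ac - \tfrac{10}{21}a + \tfrac{7}{3}b^{2}c^{2} + 4bc^{2} - \tfrac{5}{3}bc → -ab - \tfrac{46}{21}ac - \tfrac{10}{21}a + 4bc^{2} - 4bc
  leading term ab: subtract (-\tfrac{1}{2}b)·g_1 from -ab - \tfrac{46}{21}ac - \tfrac{10}{21}a + 4bc^{2} - 4bc → -\tfrac{46}{21}ac - \tfrac{10}{21}a + \tfrac{7}{2}b^{2}c + 4bc^{2} - 4bc + \tfrac{7}{2}b
  leading term ac: subtract (-\tfrac{23}{21}c)·g_1 from -\tfrac{46}{21}ac - \tfrac{10}{21}a + \tfrac{7}{2}b^{2}c + 4bc^{2} - 4bc + \tfrac{7}{2}b → -\tfrac{10}{21}a + \tfrac{7}{2}b^{2}c + \tfrac{35}{3}bc^{2} - 4bc + \tfrac{7}{2}b + \tfrac{23}{3}c
  leading term a: subtract (-\tfrac{5}{21})·g_1 from -\tfrac{10}{21}a + \tfrac{7}{2}b^{2}c + \tfrac{35}{3}bc^{2} - 4bc + \tfrac{7}{2}b + \tfrac{23}{3}c → \tfrac{7}{2}b^{2}c + \tfrac{35}{3}bc^{2} - \tfrac{7}{3}bc + \tfrac{7}{2}b + \tfrac{23}{3}c + \tfrac{5}{3}
  leading term b^{2}c: subtract (1)·g_3 from \tfrac{7}{2}b^{2}c + \tfrac{35}{3}bc^{2} - \tfrac{7}{3}bc + \tfrac{7}{2}b + \tfrac{23}{3}c + \tfrac{5}{3} → 0
The remainder is 0, so this S-polynomial contributes no new basis element.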